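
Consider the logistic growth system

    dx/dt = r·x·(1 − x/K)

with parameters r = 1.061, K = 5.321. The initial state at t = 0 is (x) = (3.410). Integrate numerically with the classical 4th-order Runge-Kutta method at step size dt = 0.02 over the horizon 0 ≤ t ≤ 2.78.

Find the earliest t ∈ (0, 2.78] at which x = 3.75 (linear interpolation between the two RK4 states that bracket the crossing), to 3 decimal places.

t = 0.274

t=0.000: state=(3.410)
step 1 (dt=0.02): k1=(1.299), k2=(1.295), k3=(1.295), k4=(1.292); state += dt/6·(k1+2k2+2k3+k4)
t=0.020: state=(3.436)
t=0.040: state=(3.462)
t=0.060: state=(3.487)
continuing one RK4 step at a time; state shown every 5 steps (Δt=0.1):
t=0.100: state=(3.538)
t=0.200: state=(3.661)
t=0.260: state=(3.733)
next step: t=0.280: state=(3.757) — x has crossed 3.75
linear interpolation between t=0.260 (3.73323) and t=0.280 (3.75677) → t≈0.274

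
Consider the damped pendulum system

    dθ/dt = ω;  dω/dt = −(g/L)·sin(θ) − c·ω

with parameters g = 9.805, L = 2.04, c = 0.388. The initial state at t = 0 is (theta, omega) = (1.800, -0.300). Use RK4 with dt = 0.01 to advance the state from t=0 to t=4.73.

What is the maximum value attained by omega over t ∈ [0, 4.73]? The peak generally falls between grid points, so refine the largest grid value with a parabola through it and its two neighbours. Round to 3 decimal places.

max omega = 2.220

t=0.000: state=(1.800, -0.300)
step 1 (dt=0.01): k1=(-0.300, -4.564), k2=(-0.323, -4.557), k3=(-0.323, -4.557), k4=(-0.346, -4.550); state += dt/6·(k1+2k2+2k3+k4)
t=0.010: state=(1.797, -0.346)
t=0.020: state=(1.793, -0.391)
t=0.030: state=(1.789, -0.436)
continuing one RK4 step at a time; state shown every 20 steps (Δt=0.2):
t=0.200: state=(1.650, -1.189)
t=0.400: state=(1.328, -2.019)
t=0.600: state=(0.854, -2.684)
t=0.800: state=(0.280, -2.974)
t=1.000: state=(-0.300, -2.736)
t=1.200: state=(-0.784, -2.047)
t=1.400: state=(-1.105, -1.139)
t=1.600: state=(-1.238, -0.197)
t=1.800: state=(-1.187, 0.688)
t=2.000: state=(-0.970, 1.456)
t=2.200: state=(-0.619, 2.008)
t=2.400: state=(-0.190, 2.220)
t=2.600: state=(0.241, 2.025)
t=2.800: state=(0.597, 1.490)
t=3.000: state=(0.825, 0.767)
t=3.200: state=(0.901, -0.001)
t=3.400: state=(0.828, -0.711)
t=3.600: state=(0.626, -1.278)
t=3.800: state=(0.333, -1.610)
t=4.000: state=(0.002, -1.642)
t=4.200: state=(-0.304, -1.375)
t=4.400: state=(-0.533, -0.889)
t=4.600: state=(-0.653, -0.298)
t=4.730: state=(-0.666, 0.092)
largest grid value and its neighbours: omega(2.390)=2.21895, omega(2.400)=2.21993, omega(2.410)=2.21986
parabola through these three points peaks at t≈2.404 with omega≈2.22002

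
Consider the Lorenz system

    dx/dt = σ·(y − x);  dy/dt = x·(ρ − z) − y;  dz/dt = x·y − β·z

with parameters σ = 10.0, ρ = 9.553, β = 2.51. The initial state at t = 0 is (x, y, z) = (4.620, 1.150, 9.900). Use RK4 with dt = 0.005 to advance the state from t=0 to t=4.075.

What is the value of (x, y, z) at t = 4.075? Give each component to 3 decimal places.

(x, y, z) = (4.941, 5.030, 8.602)

t=0.000: state=(4.620, 1.150, 9.900)
step 1 (dt=0.005): k1=(-34.700, -2.753, -19.536), k2=(-33.901, -2.495, -19.544), k3=(-33.915, -2.496, -19.539), k4=(-33.129, -2.247, -19.541); state += dt/6·(k1+2k2+2k3+k4)
t=0.005: state=(4.450, 1.138, 9.802)
t=0.010: state=(4.289, 1.127, 9.705)
t=0.015: state=(4.134, 1.120, 9.607)
continuing one RK4 step at a time; state shown every 40 steps (Δt=0.2):
t=0.200: state=(1.765, 1.529, 6.489)
t=0.400: state=(2.148, 2.667, 4.539)
t=0.600: state=(3.795, 4.925, 4.546)
t=0.800: state=(6.213, 7.179, 7.930)
t=1.000: state=(6.191, 5.188, 11.450)
t=1.200: state=(3.870, 2.957, 9.892)
t=1.400: state=(2.994, 2.977, 7.440)
t=1.600: state=(3.560, 4.099, 6.286)
t=1.800: state=(4.922, 5.641, 7.157)
t=2.000: state=(5.788, 5.784, 9.467)
t=2.200: state=(4.954, 4.305, 10.030)
t=2.400: state=(3.919, 3.627, 8.687)
t=2.600: state=(3.843, 4.031, 7.515)
t=2.800: state=(4.505, 4.921, 7.506)
t=3.000: state=(5.191, 5.376, 8.605)
t=3.200: state=(5.080, 4.814, 9.413)
t=3.400: state=(4.449, 4.171, 8.999)
t=3.600: state=(4.165, 4.170, 8.197)
t=3.800: state=(4.413, 4.624, 7.912)
t=4.000: state=(4.842, 5.012, 8.351)
t=4.075: state=(4.941, 5.030, 8.602)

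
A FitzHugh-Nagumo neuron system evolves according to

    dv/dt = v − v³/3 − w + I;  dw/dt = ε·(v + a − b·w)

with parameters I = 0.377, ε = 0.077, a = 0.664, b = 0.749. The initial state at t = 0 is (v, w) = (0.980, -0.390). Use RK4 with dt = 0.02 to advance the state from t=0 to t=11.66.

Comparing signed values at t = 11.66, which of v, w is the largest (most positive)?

t=0.000: state=(0.980, -0.390)
step 1 (dt=0.02): k1=(1.433, 0.149), k2=(1.432, 0.150), k3=(1.432, 0.150), k4=(1.431, 0.151); state += dt/6·(k1+2k2+2k3+k4)
t=0.020: state=(1.009, -0.387)
t=0.040: state=(1.037, -0.384)
t=0.060: state=(1.066, -0.381)
continuing one RK4 step at a time; state shown every 25 steps (Δt=0.5):
t=0.500: state=(1.601, -0.304)
t=1.000: state=(1.876, -0.203)
t=1.500: state=(1.930, -0.099)
t=2.000: state=(1.916, 0.002)
t=2.500: state=(1.885, 0.099)
t=3.000: state=(1.849, 0.192)
t=3.500: state=(1.812, 0.281)
t=4.000: state=(1.774, 0.367)
t=4.500: state=(1.735, 0.448)
t=5.000: state=(1.696, 0.526)
t=5.500: state=(1.656, 0.599)
t=6.000: state=(1.615, 0.670)
t=6.500: state=(1.574, 0.736)
t=7.000: state=(1.531, 0.800)
t=7.500: state=(1.486, 0.859)
t=8.000: state=(1.440, 0.916)
t=8.500: state=(1.392, 0.968)
t=9.000: state=(1.341, 1.018)
t=9.500: state=(1.288, 1.064)
t=10.000: state=(1.230, 1.107)
t=10.500: state=(1.167, 1.146)
t=11.000: state=(1.097, 1.182)
t=11.500: state=(1.018, 1.214)
t=11.660: state=(0.990, 1.223)
compare at T: v=0.990, w=1.223

largest component: w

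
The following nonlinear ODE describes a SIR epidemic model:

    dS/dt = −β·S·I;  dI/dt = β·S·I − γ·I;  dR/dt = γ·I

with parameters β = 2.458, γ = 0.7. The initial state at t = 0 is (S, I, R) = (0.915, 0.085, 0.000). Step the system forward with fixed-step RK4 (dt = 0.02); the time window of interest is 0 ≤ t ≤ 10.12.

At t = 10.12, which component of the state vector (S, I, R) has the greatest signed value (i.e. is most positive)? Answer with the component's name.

t=0.000: state=(0.915, 0.085, 0.000)
step 1 (dt=0.02): k1=(-0.191, 0.132, 0.059), k2=(-0.194, 0.133, 0.060), k3=(-0.194, 0.133, 0.060), k4=(-0.196, 0.135, 0.061); state += dt/6·(k1+2k2+2k3+k4)
t=0.020: state=(0.911, 0.088, 0.001)
t=0.040: state=(0.907, 0.090, 0.002)
t=0.060: state=(0.903, 0.093, 0.004)
continuing one RK4 step at a time; state shown every 25 steps (Δt=0.5):
t=0.500: state=(0.785, 0.171, 0.044)
t=1.000: state=(0.594, 0.283, 0.123)
t=1.500: state=(0.396, 0.365, 0.238)
t=2.000: state=(0.249, 0.380, 0.371)
t=2.500: state=(0.159, 0.343, 0.498)
t=3.000: state=(0.108, 0.284, 0.608)
t=3.500: state=(0.079, 0.224, 0.697)
t=4.000: state=(0.062, 0.172, 0.766)
t=4.500: state=(0.052, 0.130, 0.818)
t=5.000: state=(0.045, 0.097, 0.858)
t=5.500: state=(0.041, 0.072, 0.887)
t=6.000: state=(0.038, 0.053, 0.909)
t=6.500: state=(0.036, 0.039, 0.925)
t=7.000: state=(0.034, 0.029, 0.937)
t=7.500: state=(0.033, 0.021, 0.946)
t=8.000: state=(0.032, 0.016, 0.952)
t=8.500: state=(0.032, 0.011, 0.957)
t=9.000: state=(0.031, 0.008, 0.960)
t=9.500: state=(0.031, 0.006, 0.963)
t=10.000: state=(0.031, 0.004, 0.965)
t=10.120: state=(0.031, 0.004, 0.965)
compare at T: S=0.031, I=0.004, R=0.965

largest component: R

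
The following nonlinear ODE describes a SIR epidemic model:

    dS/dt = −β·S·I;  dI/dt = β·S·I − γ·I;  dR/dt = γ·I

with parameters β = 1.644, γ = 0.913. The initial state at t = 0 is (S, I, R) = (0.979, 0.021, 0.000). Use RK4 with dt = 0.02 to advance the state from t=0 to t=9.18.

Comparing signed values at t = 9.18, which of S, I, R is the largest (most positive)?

largest component: R

t=0.000: state=(0.979, 0.021, 0.000)
step 1 (dt=0.02): k1=(-0.034, 0.015, 0.019), k2=(-0.034, 0.015, 0.019), k3=(-0.034, 0.015, 0.019), k4=(-0.034, 0.015, 0.019); state += dt/6·(k1+2k2+2k3+k4)
t=0.020: state=(0.978, 0.021, 0.000)
t=0.040: state=(0.978, 0.022, 0.001)
t=0.060: state=(0.977, 0.022, 0.001)
continuing one RK4 step at a time; state shown every 25 steps (Δt=0.5):
t=0.500: state=(0.959, 0.030, 0.011)
t=1.000: state=(0.932, 0.041, 0.027)
t=1.500: state=(0.896, 0.055, 0.049)
t=2.000: state=(0.851, 0.071, 0.078)
t=2.500: state=(0.797, 0.089, 0.114)
t=3.000: state=(0.736, 0.106, 0.159)
t=3.500: state=(0.671, 0.119, 0.210)
t=4.000: state=(0.606, 0.128, 0.267)
t=4.500: state=(0.545, 0.130, 0.326)
t=5.000: state=(0.490, 0.126, 0.384)
t=5.500: state=(0.444, 0.117, 0.440)
t=6.000: state=(0.405, 0.105, 0.490)
t=6.500: state=(0.374, 0.091, 0.535)
t=7.000: state=(0.348, 0.078, 0.574)
t=7.500: state=(0.329, 0.065, 0.606)
t=8.000: state=(0.313, 0.054, 0.633)
t=8.500: state=(0.301, 0.044, 0.656)
t=9.000: state=(0.291, 0.035, 0.674)
t=9.180: state=(0.288, 0.033, 0.679)
compare at T: S=0.288, I=0.033, R=0.679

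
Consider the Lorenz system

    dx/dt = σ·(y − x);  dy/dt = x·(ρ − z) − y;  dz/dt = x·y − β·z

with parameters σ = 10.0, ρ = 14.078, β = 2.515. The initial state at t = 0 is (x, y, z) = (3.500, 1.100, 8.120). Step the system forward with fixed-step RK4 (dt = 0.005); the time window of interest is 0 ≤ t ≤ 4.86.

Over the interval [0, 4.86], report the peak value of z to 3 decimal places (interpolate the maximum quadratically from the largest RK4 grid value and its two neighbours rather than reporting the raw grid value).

max z = 18.298

t=0.000: state=(3.500, 1.100, 8.120)
step 1 (dt=0.005): k1=(-24.000, 19.753, -16.572), k2=(-22.906, 19.489, -16.364), k3=(-22.940, 19.504, -16.364), k4=(-21.878, 19.249, -16.162); state += dt/6·(k1+2k2+2k3+k4)
t=0.005: state=(3.385, 1.197, 8.038)
t=0.010: state=(3.281, 1.293, 7.958)
t=0.015: state=(3.186, 1.385, 7.880)
continuing one RK4 step at a time; state shown every 40 steps (Δt=0.2):
t=0.200: state=(3.385, 4.652, 6.268)
t=0.400: state=(7.417, 9.756, 10.354)
t=0.600: state=(8.184, 6.007, 18.287)
t=0.800: state=(3.511, 2.070, 14.031)
t=1.000: state=(2.620, 2.934, 9.498)
t=1.200: state=(4.395, 5.861, 8.119)
t=1.400: state=(7.805, 9.123, 12.884)
t=1.600: state=(6.895, 4.958, 16.928)
t=1.800: state=(3.725, 2.941, 12.986)
t=2.000: state=(3.668, 4.274, 9.758)
t=2.200: state=(5.831, 7.246, 10.287)
t=2.400: state=(7.678, 7.550, 15.108)
t=2.600: state=(5.509, 4.142, 15.119)
t=2.800: state=(3.989, 3.894, 11.787)
t=3.000: state=(4.867, 5.752, 10.385)
t=3.200: state=(6.831, 7.577, 12.810)
t=3.400: state=(6.628, 5.732, 15.290)
t=3.600: state=(4.791, 4.192, 13.372)
t=3.800: state=(4.623, 5.011, 11.288)
t=4.000: state=(5.960, 6.744, 11.808)
t=4.200: state=(6.782, 6.618, 14.308)
t=4.400: state=(5.602, 4.882, 14.190)
t=4.600: state=(4.798, 4.784, 12.287)
t=4.800: state=(5.435, 5.996, 11.715)
t=4.860: state=(5.785, 6.375, 12.012)
largest grid value and its neighbours: z(0.600)=18.28681, z(0.605)=18.29686, z(0.610)=18.29553
parabola through these three points peaks at t≈0.607 with z≈18.29770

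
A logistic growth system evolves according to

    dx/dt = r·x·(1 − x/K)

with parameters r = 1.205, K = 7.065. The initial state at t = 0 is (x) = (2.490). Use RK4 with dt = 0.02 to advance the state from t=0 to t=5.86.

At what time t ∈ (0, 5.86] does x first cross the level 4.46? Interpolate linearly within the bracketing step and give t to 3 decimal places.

t = 0.951

t=0.000: state=(2.490)
step 1 (dt=0.02): k1=(1.943), k2=(1.950), k3=(1.950), k4=(1.957); state += dt/6·(k1+2k2+2k3+k4)
t=0.020: state=(2.529)
t=0.040: state=(2.568)
t=0.060: state=(2.608)
continuing one RK4 step at a time; state shown every 10 steps (Δt=0.2):
t=0.200: state=(2.891)
t=0.400: state=(3.310)
t=0.600: state=(3.735)
t=0.800: state=(4.154)
t=0.940: state=(4.438)
next step: t=0.960: state=(4.478) — x has crossed 4.46
linear interpolation between t=0.940 (4.43802) and t=0.960 (4.47767) → t≈0.951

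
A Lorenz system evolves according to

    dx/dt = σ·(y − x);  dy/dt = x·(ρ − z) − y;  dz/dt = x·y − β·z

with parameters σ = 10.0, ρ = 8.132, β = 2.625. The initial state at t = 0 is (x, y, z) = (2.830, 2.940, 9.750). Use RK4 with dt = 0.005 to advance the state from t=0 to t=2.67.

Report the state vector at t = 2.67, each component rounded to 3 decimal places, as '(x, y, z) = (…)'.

(x, y, z) = (3.972, 3.998, 6.823)

t=0.000: state=(2.830, 2.940, 9.750)
step 1 (dt=0.005): k1=(1.100, -7.519, -17.274), k2=(0.885, -7.382, -17.205), k3=(0.893, -7.382, -17.206), k4=(0.686, -7.245, -17.139); state += dt/6·(k1+2k2+2k3+k4)
t=0.005: state=(2.834, 2.903, 9.664)
t=0.010: state=(2.837, 2.868, 9.579)
t=0.015: state=(2.838, 2.833, 9.494)
continuing one RK4 step at a time; state shown every 20 steps (Δt=0.1):
t=0.100: state=(2.693, 2.451, 8.147)
t=0.200: state=(2.498, 2.385, 6.808)
t=0.300: state=(2.494, 2.600, 5.776)
t=0.400: state=(2.708, 3.027, 5.082)
t=0.500: state=(3.125, 3.637, 4.763)
t=0.600: state=(3.717, 4.379, 4.876)
t=0.700: state=(4.413, 5.119, 5.465)
t=0.800: state=(5.061, 5.613, 6.473)
t=0.900: state=(5.440, 5.615, 7.613)
t=1.000: state=(5.386, 5.111, 8.437)
t=1.100: state=(4.949, 4.395, 8.650)
t=1.200: state=(4.369, 3.804, 8.318)
t=1.300: state=(3.880, 3.485, 7.702)
t=1.400: state=(3.596, 3.424, 7.045)
t=1.500: state=(3.529, 3.562, 6.504)
t=1.600: state=(3.647, 3.842, 6.166)
t=1.700: state=(3.901, 4.205, 6.079)
t=1.800: state=(4.231, 4.573, 6.252)
t=1.900: state=(4.556, 4.847, 6.641)
t=2.000: state=(4.785, 4.939, 7.133)
t=2.100: state=(4.849, 4.822, 7.567)
t=2.200: state=(4.739, 4.558, 7.803)
t=2.300: state=(4.514, 4.263, 7.793)
t=2.400: state=(4.267, 4.036, 7.589)
t=2.500: state=(4.074, 3.926, 7.288)
t=2.600: state=(3.978, 3.934, 6.990)
t=2.670: state=(3.972, 3.998, 6.823)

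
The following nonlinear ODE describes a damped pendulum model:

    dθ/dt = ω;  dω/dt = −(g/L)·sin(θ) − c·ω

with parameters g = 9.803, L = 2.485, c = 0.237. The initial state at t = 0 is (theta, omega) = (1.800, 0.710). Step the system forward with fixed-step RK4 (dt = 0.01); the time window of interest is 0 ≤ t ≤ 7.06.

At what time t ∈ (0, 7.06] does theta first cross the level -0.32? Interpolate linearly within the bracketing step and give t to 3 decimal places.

t=0.000: state=(1.800, 0.710)
step 1 (dt=0.01): k1=(0.710, -4.010), k2=(0.690, -4.002), k3=(0.690, -4.002), k4=(0.670, -3.994); state += dt/6·(k1+2k2+2k3+k4)
t=0.010: state=(1.807, 0.670)
t=0.020: state=(1.813, 0.630)
t=0.030: state=(1.820, 0.590)
continuing one RK4 step at a time; state shown every 25 steps (Δt=0.25):
t=0.250: state=(1.856, -0.252)
t=0.500: state=(1.678, -1.172)
t=0.750: state=(1.273, -2.052)
t=1.000: state=(0.669, -2.718)
t=1.250: state=(-0.041, -2.851)
t=1.340: state=(-0.293, -2.732)
next step: t=1.350: state=(-0.320, -2.713) — theta has crossed -0.32
linear interpolation between t=1.340 (-0.29310) and t=1.350 (-0.32033) → t≈1.350

t = 1.350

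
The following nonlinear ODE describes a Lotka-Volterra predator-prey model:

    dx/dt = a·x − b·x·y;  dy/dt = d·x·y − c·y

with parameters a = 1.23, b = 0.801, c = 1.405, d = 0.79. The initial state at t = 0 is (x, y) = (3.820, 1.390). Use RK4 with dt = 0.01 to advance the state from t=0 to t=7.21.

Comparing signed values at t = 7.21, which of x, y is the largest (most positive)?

t=0.000: state=(3.820, 1.390)
step 1 (dt=0.01): k1=(0.445, 2.242), k2=(0.411, 2.262), k3=(0.411, 2.262), k4=(0.377, 2.283); state += dt/6·(k1+2k2+2k3+k4)
t=0.010: state=(3.824, 1.413)
t=0.020: state=(3.828, 1.436)
t=0.030: state=(3.830, 1.459)
continuing one RK4 step at a time; state shown every 25 steps (Δt=0.25):
t=0.250: state=(3.688, 2.071)
t=0.500: state=(3.059, 2.857)
t=0.750: state=(2.211, 3.384)
t=1.000: state=(1.509, 3.425)
t=1.250: state=(1.064, 3.095)
t=1.500: state=(0.816, 2.616)
t=1.750: state=(0.690, 2.133)
t=2.000: state=(0.640, 1.710)
t=2.250: state=(0.640, 1.365)
t=2.500: state=(0.681, 1.094)
t=2.750: state=(0.761, 0.887)
t=3.000: state=(0.880, 0.734)
t=3.250: state=(1.046, 0.624)
t=3.500: state=(1.265, 0.551)
t=3.750: state=(1.548, 0.512)
t=4.000: state=(1.902, 0.506)
t=4.250: state=(2.332, 0.540)
t=4.500: state=(2.824, 0.632)
t=4.750: state=(3.328, 0.817)
t=5.000: state=(3.727, 1.158)
t=5.250: state=(3.813, 1.728)
t=5.500: state=(3.402, 2.500)
t=5.750: state=(2.604, 3.196)
t=6.000: state=(1.802, 3.465)
t=6.250: state=(1.240, 3.279)
t=6.500: state=(0.911, 2.845)
t=6.750: state=(0.737, 2.352)
t=7.000: state=(0.656, 1.897)
t=7.210: state=(0.635, 1.571)
compare at T: x=0.635, y=1.571

largest component: y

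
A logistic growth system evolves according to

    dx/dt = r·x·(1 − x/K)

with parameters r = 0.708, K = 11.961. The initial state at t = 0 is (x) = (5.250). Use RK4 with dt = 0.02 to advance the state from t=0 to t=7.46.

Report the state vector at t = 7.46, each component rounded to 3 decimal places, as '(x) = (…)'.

(x) = (11.884)

t=0.000: state=(5.250)
step 1 (dt=0.02): k1=(2.086), k2=(2.087), k3=(2.087), k4=(2.089); state += dt/6·(k1+2k2+2k3+k4)
t=0.020: state=(5.292)
t=0.040: state=(5.334)
t=0.060: state=(5.375)
continuing one RK4 step at a time; state shown every 25 steps (Δt=0.5):
t=0.500: state=(6.305)
t=1.000: state=(7.339)
t=1.500: state=(8.295)
t=2.000: state=(9.129)
t=2.500: state=(9.822)
t=3.000: state=(10.375)
t=3.500: state=(10.802)
t=4.000: state=(11.124)
t=4.500: state=(11.361)
t=5.000: state=(11.533)
t=5.500: state=(11.658)
t=6.000: state=(11.746)
t=6.500: state=(11.810)
t=7.000: state=(11.854)
t=7.460: state=(11.884)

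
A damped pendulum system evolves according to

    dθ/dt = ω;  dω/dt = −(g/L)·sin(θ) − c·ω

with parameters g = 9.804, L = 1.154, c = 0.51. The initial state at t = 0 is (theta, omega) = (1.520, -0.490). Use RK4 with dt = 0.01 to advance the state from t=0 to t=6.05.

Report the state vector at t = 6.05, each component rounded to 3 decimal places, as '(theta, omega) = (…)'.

t=0.000: state=(1.520, -0.490)
step 1 (dt=0.01): k1=(-0.490, -8.235), k2=(-0.531, -8.213), k3=(-0.531, -8.213), k4=(-0.572, -8.191); state += dt/6·(k1+2k2+2k3+k4)
t=0.010: state=(1.515, -0.572)
t=0.020: state=(1.509, -0.654)
t=0.030: state=(1.502, -0.735)
continuing one RK4 step at a time; state shown every 20 steps (Δt=0.2):
t=0.200: state=(1.264, -2.034)
t=0.400: state=(0.731, -3.190)
t=0.600: state=(0.046, -3.480)
t=0.800: state=(-0.587, -2.689)
t=1.000: state=(-0.987, -1.262)
t=1.200: state=(-1.085, 0.271)
t=1.400: state=(-0.892, 1.610)
t=1.600: state=(-0.472, 2.478)
t=1.800: state=(0.047, 2.570)
t=2.000: state=(0.502, 1.863)
t=2.200: state=(0.762, 0.703)
t=2.400: state=(0.779, -0.514)
t=2.600: state=(0.572, -1.491)
t=2.800: state=(0.216, -1.971)
t=3.000: state=(-0.172, -1.805)
t=3.200: state=(-0.470, -1.101)
t=3.400: state=(-0.596, -0.150)
t=3.600: state=(-0.533, 0.748)
t=3.800: state=(-0.317, 1.352)
t=4.000: state=(-0.024, 1.494)
t=4.200: state=(0.248, 1.155)
t=4.400: state=(0.417, 0.497)
t=4.600: state=(0.442, -0.242)
t=4.800: state=(0.330, -0.840)
t=5.000: state=(0.127, -1.128)
t=5.200: state=(-0.096, -1.038)
t=5.400: state=(-0.267, -0.633)
t=5.600: state=(-0.339, -0.074)
t=5.800: state=(-0.299, 0.452)
t=6.000: state=(-0.171, 0.791)
t=6.050: state=(-0.130, 0.834)

(theta, omega) = (-0.130, 0.834)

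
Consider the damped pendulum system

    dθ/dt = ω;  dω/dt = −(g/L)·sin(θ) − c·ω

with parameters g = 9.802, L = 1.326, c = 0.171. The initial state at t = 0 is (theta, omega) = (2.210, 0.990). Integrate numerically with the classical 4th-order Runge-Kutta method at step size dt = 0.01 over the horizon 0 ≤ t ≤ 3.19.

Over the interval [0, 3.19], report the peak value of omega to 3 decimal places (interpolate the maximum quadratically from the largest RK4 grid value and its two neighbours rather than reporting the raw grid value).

max omega = 4.193

t=0.000: state=(2.210, 0.990)
step 1 (dt=0.01): k1=(0.990, -6.102), k2=(0.959, -6.075), k3=(0.960, -6.076), k4=(0.929, -6.049); state += dt/6·(k1+2k2+2k3+k4)
t=0.010: state=(2.220, 0.929)
t=0.020: state=(2.229, 0.869)
t=0.030: state=(2.237, 0.809)
continuing one RK4 step at a time; state shown every 20 steps (Δt=0.2):
t=0.200: state=(2.292, -0.155)
t=0.400: state=(2.148, -1.290)
t=0.600: state=(1.765, -2.574)
t=0.800: state=(1.114, -3.906)
t=1.000: state=(0.240, -4.668)
t=1.200: state=(-0.668, -4.199)
t=1.400: state=(-1.378, -2.824)
t=1.600: state=(-1.788, -1.287)
t=1.800: state=(-1.901, 0.145)
t=2.000: state=(-1.733, 1.539)
t=2.200: state=(-1.285, 2.928)
t=2.400: state=(-0.583, 3.987)
t=2.600: state=(0.245, 4.089)
t=2.800: state=(0.979, 3.114)
t=3.000: state=(1.458, 1.646)
t=3.190: state=(1.634, 0.213)
largest grid value and its neighbours: omega(2.510)=4.19193, omega(2.520)=4.19278, omega(2.530)=4.19055
parabola through these three points peaks at t≈2.518 with omega≈4.19286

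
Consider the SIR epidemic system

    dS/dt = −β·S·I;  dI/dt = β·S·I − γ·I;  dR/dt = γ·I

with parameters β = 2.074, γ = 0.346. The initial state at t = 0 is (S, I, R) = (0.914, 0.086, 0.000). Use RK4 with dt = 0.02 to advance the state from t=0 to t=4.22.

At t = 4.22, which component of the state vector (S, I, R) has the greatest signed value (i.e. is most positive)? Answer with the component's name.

largest component: R

t=0.000: state=(0.914, 0.086, 0.000)
step 1 (dt=0.02): k1=(-0.163, 0.133, 0.030), k2=(-0.165, 0.135, 0.030), k3=(-0.165, 0.135, 0.030), k4=(-0.168, 0.137, 0.031); state += dt/6·(k1+2k2+2k3+k4)
t=0.020: state=(0.911, 0.089, 0.001)
t=0.040: state=(0.907, 0.091, 0.001)
t=0.060: state=(0.904, 0.094, 0.002)
continuing one RK4 step at a time; state shown every 10 steps (Δt=0.2):
t=0.200: state=(0.877, 0.116, 0.007)
t=0.400: state=(0.829, 0.155, 0.016)
t=0.600: state=(0.770, 0.201, 0.029)
t=0.800: state=(0.701, 0.255, 0.044)
t=1.000: state=(0.623, 0.313, 0.064)
t=1.200: state=(0.540, 0.372, 0.088)
t=1.400: state=(0.458, 0.427, 0.115)
t=1.600: state=(0.380, 0.474, 0.147)
t=1.800: state=(0.310, 0.510, 0.181)
t=2.000: state=(0.249, 0.534, 0.217)
t=2.200: state=(0.199, 0.547, 0.254)
t=2.400: state=(0.159, 0.549, 0.292)
t=2.600: state=(0.126, 0.544, 0.330)
t=2.800: state=(0.101, 0.532, 0.367)
t=3.000: state=(0.081, 0.515, 0.404)
t=3.200: state=(0.066, 0.495, 0.439)
t=3.400: state=(0.054, 0.474, 0.472)
t=3.600: state=(0.045, 0.451, 0.504)
t=3.800: state=(0.037, 0.428, 0.535)
t=4.000: state=(0.031, 0.405, 0.563)
t=4.200: state=(0.027, 0.383, 0.591)
t=4.220: state=(0.026, 0.381, 0.593)
compare at T: S=0.026, I=0.381, R=0.593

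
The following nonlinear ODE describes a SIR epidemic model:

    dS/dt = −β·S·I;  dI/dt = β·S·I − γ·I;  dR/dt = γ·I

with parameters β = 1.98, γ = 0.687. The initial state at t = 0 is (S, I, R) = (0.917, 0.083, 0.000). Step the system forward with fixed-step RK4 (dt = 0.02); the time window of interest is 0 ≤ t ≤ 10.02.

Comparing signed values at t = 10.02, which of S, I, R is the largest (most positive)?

t=0.000: state=(0.917, 0.083, 0.000)
step 1 (dt=0.02): k1=(-0.151, 0.094, 0.057), k2=(-0.152, 0.094, 0.058), k3=(-0.152, 0.094, 0.058), k4=(-0.154, 0.095, 0.058); state += dt/6·(k1+2k2+2k3+k4)
t=0.020: state=(0.914, 0.085, 0.001)
t=0.040: state=(0.911, 0.087, 0.002)
t=0.060: state=(0.908, 0.089, 0.004)
continuing one RK4 step at a time; state shown every 25 steps (Δt=0.5):
t=0.500: state=(0.823, 0.140, 0.038)
t=1.000: state=(0.692, 0.210, 0.098)
t=1.500: state=(0.543, 0.275, 0.182)
t=2.000: state=(0.405, 0.311, 0.283)
t=2.500: state=(0.297, 0.312, 0.391)
t=3.000: state=(0.221, 0.285, 0.494)
t=3.500: state=(0.170, 0.245, 0.586)
t=4.000: state=(0.136, 0.202, 0.662)
t=4.500: state=(0.114, 0.162, 0.725)
t=5.000: state=(0.099, 0.127, 0.774)
t=5.500: state=(0.088, 0.099, 0.813)
t=6.000: state=(0.081, 0.076, 0.843)
t=6.500: state=(0.076, 0.059, 0.866)
t=7.000: state=(0.072, 0.045, 0.883)
t=7.500: state=(0.069, 0.034, 0.897)
t=8.000: state=(0.067, 0.026, 0.907)
t=8.500: state=(0.066, 0.020, 0.915)
t=9.000: state=(0.065, 0.015, 0.921)
t=9.500: state=(0.064, 0.011, 0.925)
t=10.000: state=(0.063, 0.008, 0.928)
t=10.020: state=(0.063, 0.008, 0.929)
compare at T: S=0.063, I=0.008, R=0.929

largest component: R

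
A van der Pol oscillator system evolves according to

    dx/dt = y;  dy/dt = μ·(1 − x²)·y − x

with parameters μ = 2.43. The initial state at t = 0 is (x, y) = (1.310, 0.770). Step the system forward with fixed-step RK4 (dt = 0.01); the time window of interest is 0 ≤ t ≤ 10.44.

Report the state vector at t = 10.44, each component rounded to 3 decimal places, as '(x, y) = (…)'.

(x, y) = (-0.928, -4.346)

t=0.000: state=(1.310, 0.770)
step 1 (dt=0.01): k1=(0.770, -2.650), k2=(0.757, -2.649), k3=(0.757, -2.649), k4=(0.744, -2.647); state += dt/6·(k1+2k2+2k3+k4)
t=0.010: state=(1.318, 0.744)
t=0.020: state=(1.325, 0.717)
t=0.030: state=(1.332, 0.691)
continuing one RK4 step at a time; state shown every 50 steps (Δt=0.5):
t=0.500: state=(1.422, -0.168)
t=1.000: state=(1.245, -0.506)
t=1.500: state=(0.904, -0.916)
t=2.000: state=(0.164, -2.415)
t=2.500: state=(-1.638, -2.889)
t=3.000: state=(-2.006, 0.166)
t=3.500: state=(-1.880, 0.291)
t=4.000: state=(-1.723, 0.337)
t=4.500: state=(-1.539, 0.408)
t=5.000: state=(-1.306, 0.540)
t=5.500: state=(-0.968, 0.868)
t=6.000: state=(-0.298, 2.125)
t=6.500: state=(1.460, 3.610)
t=7.000: state=(2.018, -0.114)
t=7.500: state=(1.900, -0.285)
t=8.000: state=(1.746, -0.330)
t=8.500: state=(1.566, -0.396)
t=9.000: state=(1.342, -0.515)
t=9.500: state=(1.026, -0.798)
t=10.000: state=(0.434, -1.813)
t=10.440: state=(-0.928, -4.346)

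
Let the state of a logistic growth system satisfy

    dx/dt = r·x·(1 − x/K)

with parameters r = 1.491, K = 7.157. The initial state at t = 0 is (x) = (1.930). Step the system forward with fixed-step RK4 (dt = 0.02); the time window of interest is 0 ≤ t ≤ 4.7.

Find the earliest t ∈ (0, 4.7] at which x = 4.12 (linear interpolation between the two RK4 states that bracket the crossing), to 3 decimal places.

t = 0.873

t=0.000: state=(1.930)
step 1 (dt=0.02): k1=(2.102), k2=(2.116), k3=(2.116), k4=(2.130); state += dt/6·(k1+2k2+2k3+k4)
t=0.020: state=(1.972)
t=0.040: state=(2.015)
t=0.060: state=(2.059)
continuing one RK4 step at a time; state shown every 10 steps (Δt=0.2):
t=0.200: state=(2.378)
t=0.400: state=(2.872)
t=0.600: state=(3.397)
t=0.800: state=(3.929)
t=0.860: state=(4.087)
next step: t=0.880: state=(4.139) — x has crossed 4.12
linear interpolation between t=0.860 (4.08666) and t=0.880 (4.13883) → t≈0.873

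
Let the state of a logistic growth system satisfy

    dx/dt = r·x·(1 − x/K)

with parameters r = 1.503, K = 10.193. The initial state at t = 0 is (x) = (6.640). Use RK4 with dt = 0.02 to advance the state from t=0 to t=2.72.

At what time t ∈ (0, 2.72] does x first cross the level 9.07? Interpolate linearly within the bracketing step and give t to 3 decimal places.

t=0.000: state=(6.640)
step 1 (dt=0.02): k1=(3.479), k2=(3.463), k3=(3.463), k4=(3.446); state += dt/6·(k1+2k2+2k3+k4)
t=0.020: state=(6.709)
t=0.040: state=(6.778)
t=0.060: state=(6.846)
continuing one RK4 step at a time; state shown every 5 steps (Δt=0.1):
t=0.100: state=(6.980)
t=0.200: state=(7.301)
t=0.300: state=(7.602)
t=0.400: state=(7.881)
t=0.500: state=(8.139)
t=0.600: state=(8.374)
t=0.700: state=(8.588)
t=0.800: state=(8.781)
t=0.900: state=(8.954)
t=0.960: state=(9.049)
next step: t=0.980: state=(9.079) — x has crossed 9.07
linear interpolation between t=0.960 (9.04908) and t=0.980 (9.07925) → t≈0.974

t = 0.974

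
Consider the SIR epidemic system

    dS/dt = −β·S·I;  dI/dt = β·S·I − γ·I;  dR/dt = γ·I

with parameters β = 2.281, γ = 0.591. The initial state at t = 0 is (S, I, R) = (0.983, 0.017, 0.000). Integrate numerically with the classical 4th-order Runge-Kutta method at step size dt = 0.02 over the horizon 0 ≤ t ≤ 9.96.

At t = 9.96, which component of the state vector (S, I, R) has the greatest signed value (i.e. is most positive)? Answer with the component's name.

t=0.000: state=(0.983, 0.017, 0.000)
step 1 (dt=0.02): k1=(-0.038, 0.028, 0.010), k2=(-0.039, 0.029, 0.010), k3=(-0.039, 0.029, 0.010), k4=(-0.039, 0.029, 0.010); state += dt/6·(k1+2k2+2k3+k4)
t=0.020: state=(0.982, 0.018, 0.000)
t=0.040: state=(0.981, 0.018, 0.000)
t=0.060: state=(0.981, 0.019, 0.001)
continuing one RK4 step at a time; state shown every 25 steps (Δt=0.5):
t=0.500: state=(0.954, 0.038, 0.008)
t=1.000: state=(0.893, 0.082, 0.025)
t=1.500: state=(0.781, 0.159, 0.060)
t=2.000: state=(0.614, 0.264, 0.122)
t=2.500: state=(0.430, 0.356, 0.214)
t=3.000: state=(0.279, 0.395, 0.327)
t=3.500: state=(0.178, 0.379, 0.442)
t=4.000: state=(0.119, 0.333, 0.548)
t=4.500: state=(0.084, 0.278, 0.638)
t=5.000: state=(0.063, 0.225, 0.712)
t=5.500: state=(0.050, 0.178, 0.772)
t=6.000: state=(0.042, 0.140, 0.819)
t=6.500: state=(0.036, 0.109, 0.855)
t=7.000: state=(0.032, 0.084, 0.883)
t=7.500: state=(0.030, 0.065, 0.905)
t=8.000: state=(0.028, 0.050, 0.922)
t=8.500: state=(0.027, 0.038, 0.935)
t=9.000: state=(0.026, 0.029, 0.945)
t=9.500: state=(0.025, 0.022, 0.953)
t=9.960: state=(0.024, 0.018, 0.958)
compare at T: S=0.024, I=0.018, R=0.958

largest component: R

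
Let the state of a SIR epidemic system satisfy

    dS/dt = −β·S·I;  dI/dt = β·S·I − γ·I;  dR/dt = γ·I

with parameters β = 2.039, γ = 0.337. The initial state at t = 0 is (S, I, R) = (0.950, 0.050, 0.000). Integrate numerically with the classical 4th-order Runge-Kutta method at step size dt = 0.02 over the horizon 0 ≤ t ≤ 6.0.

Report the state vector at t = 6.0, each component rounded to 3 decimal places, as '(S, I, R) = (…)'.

(S, I, R) = (0.011, 0.253, 0.736)

t=0.000: state=(0.950, 0.050, 0.000)
step 1 (dt=0.02): k1=(-0.097, 0.080, 0.017), k2=(-0.098, 0.081, 0.017), k3=(-0.098, 0.081, 0.017), k4=(-0.100, 0.082, 0.017); state += dt/6·(k1+2k2+2k3+k4)
t=0.020: state=(0.948, 0.052, 0.000)
t=0.040: state=(0.946, 0.053, 0.001)
t=0.060: state=(0.944, 0.055, 0.001)
continuing one RK4 step at a time; state shown every 10 steps (Δt=0.2):
t=0.200: state=(0.927, 0.069, 0.004)
t=0.400: state=(0.898, 0.093, 0.009)
t=0.600: state=(0.859, 0.124, 0.017)
t=0.800: state=(0.810, 0.164, 0.026)
t=1.000: state=(0.751, 0.210, 0.039)
t=1.200: state=(0.682, 0.263, 0.055)
t=1.400: state=(0.605, 0.320, 0.074)
t=1.600: state=(0.525, 0.377, 0.098)
t=1.800: state=(0.446, 0.429, 0.125)
t=2.000: state=(0.370, 0.474, 0.156)
t=2.200: state=(0.303, 0.508, 0.189)
t=2.400: state=(0.245, 0.531, 0.224)
t=2.600: state=(0.197, 0.543, 0.260)
t=2.800: state=(0.158, 0.545, 0.297)
t=3.000: state=(0.126, 0.540, 0.333)
t=3.200: state=(0.102, 0.529, 0.370)
t=3.400: state=(0.082, 0.513, 0.405)
t=3.600: state=(0.067, 0.494, 0.439)
t=3.800: state=(0.055, 0.474, 0.471)
t=4.000: state=(0.045, 0.452, 0.503)
t=4.200: state=(0.038, 0.430, 0.532)
t=4.400: state=(0.032, 0.408, 0.560)
t=4.600: state=(0.027, 0.386, 0.587)
t=4.800: state=(0.023, 0.364, 0.612)
t=5.000: state=(0.020, 0.343, 0.636)
t=5.200: state=(0.018, 0.324, 0.659)
t=5.400: state=(0.016, 0.305, 0.680)
t=5.600: state=(0.014, 0.286, 0.700)
t=5.800: state=(0.012, 0.269, 0.719)
t=6.000: state=(0.011, 0.253, 0.736)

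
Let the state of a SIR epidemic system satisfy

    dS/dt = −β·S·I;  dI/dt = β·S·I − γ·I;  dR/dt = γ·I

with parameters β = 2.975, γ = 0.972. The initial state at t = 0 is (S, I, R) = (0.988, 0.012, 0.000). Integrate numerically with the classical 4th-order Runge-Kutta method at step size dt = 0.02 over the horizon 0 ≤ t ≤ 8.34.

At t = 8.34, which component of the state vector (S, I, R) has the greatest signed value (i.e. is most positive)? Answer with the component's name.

largest component: R

t=0.000: state=(0.988, 0.012, 0.000)
step 1 (dt=0.02): k1=(-0.035, 0.024, 0.012), k2=(-0.036, 0.024, 0.012), k3=(-0.036, 0.024, 0.012), k4=(-0.037, 0.025, 0.012); state += dt/6·(k1+2k2+2k3+k4)
t=0.020: state=(0.987, 0.012, 0.000)
t=0.040: state=(0.987, 0.013, 0.000)
t=0.060: state=(0.986, 0.014, 0.001)
continuing one RK4 step at a time; state shown every 25 steps (Δt=0.5):
t=0.500: state=(0.959, 0.032, 0.010)
t=1.000: state=(0.888, 0.077, 0.035)
t=1.500: state=(0.747, 0.162, 0.091)
t=2.000: state=(0.545, 0.261, 0.195)
t=2.500: state=(0.353, 0.311, 0.336)
t=3.000: state=(0.224, 0.291, 0.485)
t=3.500: state=(0.151, 0.235, 0.614)
t=4.000: state=(0.111, 0.175, 0.713)
t=4.500: state=(0.089, 0.125, 0.786)
t=5.000: state=(0.076, 0.087, 0.837)
t=5.500: state=(0.069, 0.060, 0.872)
t=6.000: state=(0.064, 0.040, 0.896)
t=6.500: state=(0.061, 0.027, 0.912)
t=7.000: state=(0.059, 0.018, 0.923)
t=7.500: state=(0.057, 0.012, 0.930)
t=8.000: state=(0.056, 0.008, 0.935)
t=8.340: state=(0.056, 0.006, 0.938)
compare at T: S=0.056, I=0.006, R=0.938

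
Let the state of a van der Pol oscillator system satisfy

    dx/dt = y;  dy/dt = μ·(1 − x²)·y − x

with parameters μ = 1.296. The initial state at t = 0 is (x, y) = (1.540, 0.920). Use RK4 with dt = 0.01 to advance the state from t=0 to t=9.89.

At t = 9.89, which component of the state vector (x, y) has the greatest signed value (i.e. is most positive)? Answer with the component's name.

t=0.000: state=(1.540, 0.920)
step 1 (dt=0.01): k1=(0.920, -3.175), k2=(0.904, -3.168), k3=(0.904, -3.168), k4=(0.888, -3.160); state += dt/6·(k1+2k2+2k3+k4)
t=0.010: state=(1.549, 0.888)
t=0.020: state=(1.558, 0.857)
t=0.030: state=(1.566, 0.825)
continuing one RK4 step at a time; state shown every 50 steps (Δt=0.5):
t=0.500: state=(1.678, -0.192)
t=1.000: state=(1.470, -0.588)
t=1.500: state=(1.099, -0.919)
t=2.000: state=(0.496, -1.592)
t=2.500: state=(-0.619, -2.880)
t=3.000: state=(-1.832, -1.248)
t=3.500: state=(-1.981, 0.246)
t=4.000: state=(-1.777, 0.518)
t=4.500: state=(-1.476, 0.692)
t=5.000: state=(-1.063, 0.998)
t=5.500: state=(-0.408, 1.740)
t=6.000: state=(0.796, 2.984)
t=6.500: state=(1.907, 0.923)
t=7.000: state=(1.972, -0.305)
t=7.500: state=(1.752, -0.536)
t=8.000: state=(1.443, -0.713)
t=8.500: state=(1.015, -1.043)
t=9.000: state=(0.322, -1.854)
t=9.500: state=(-0.939, -2.989)
t=9.890: state=(-1.839, -1.260)
compare at T: x=-1.839, y=-1.260

largest component: y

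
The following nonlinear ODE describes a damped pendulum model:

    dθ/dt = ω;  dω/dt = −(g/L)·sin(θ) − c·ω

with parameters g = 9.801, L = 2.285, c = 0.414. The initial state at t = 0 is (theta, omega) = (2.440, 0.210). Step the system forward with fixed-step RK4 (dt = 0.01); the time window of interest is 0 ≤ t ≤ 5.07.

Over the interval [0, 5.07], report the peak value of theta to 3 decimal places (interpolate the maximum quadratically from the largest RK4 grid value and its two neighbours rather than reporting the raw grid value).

max theta = 2.448

t=0.000: state=(2.440, 0.210)
step 1 (dt=0.01): k1=(0.210, -2.855), k2=(0.196, -2.846), k3=(0.196, -2.846), k4=(0.182, -2.837); state += dt/6·(k1+2k2+2k3+k4)
t=0.010: state=(2.442, 0.182)
t=0.020: state=(2.444, 0.153)
t=0.030: state=(2.445, 0.125)
continuing one RK4 step at a time; state shown every 20 steps (Δt=0.2):
t=0.200: state=(2.427, -0.337)
t=0.400: state=(2.305, -0.881)
t=0.600: state=(2.071, -1.477)
t=0.800: state=(1.710, -2.135)
t=1.000: state=(1.218, -2.776)
t=1.200: state=(0.614, -3.200)
t=1.400: state=(-0.032, -3.174)
t=1.600: state=(-0.622, -2.652)
t=1.800: state=(-1.072, -1.820)
t=2.000: state=(-1.344, -0.904)
t=2.200: state=(-1.436, -0.020)
t=2.400: state=(-1.357, 0.794)
t=2.600: state=(-1.124, 1.511)
t=2.800: state=(-0.764, 2.057)
t=3.000: state=(-0.321, 2.316)
t=3.200: state=(0.137, 2.202)
t=3.400: state=(0.537, 1.749)
t=3.600: state=(0.823, 1.086)
t=3.800: state=(0.967, 0.351)
t=4.000: state=(0.965, -0.360)
t=4.200: state=(0.829, -0.979)
t=4.400: state=(0.584, -1.438)
t=4.600: state=(0.269, -1.664)
t=4.800: state=(-0.063, -1.614)
t=5.000: state=(-0.359, -1.308)
t=5.070: state=(-0.445, -1.155)
largest grid value and its neighbours: theta(0.070)=2.44780, theta(0.080)=2.44781, theta(0.090)=2.44754
parabola through these three points peaks at t≈0.075 with theta≈2.44784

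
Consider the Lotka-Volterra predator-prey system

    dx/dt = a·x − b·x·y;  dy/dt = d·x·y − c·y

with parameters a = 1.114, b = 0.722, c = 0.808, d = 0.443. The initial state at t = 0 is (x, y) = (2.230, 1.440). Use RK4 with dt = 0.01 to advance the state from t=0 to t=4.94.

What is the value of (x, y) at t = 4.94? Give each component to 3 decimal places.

(x, y) = (1.680, 1.286)

t=0.000: state=(2.230, 1.440)
step 1 (dt=0.01): k1=(0.166, 0.259), k2=(0.164, 0.260), k3=(0.164, 0.260), k4=(0.162, 0.261); state += dt/6·(k1+2k2+2k3+k4)
t=0.010: state=(2.232, 1.443)
t=0.020: state=(2.233, 1.445)
t=0.030: state=(2.235, 1.448)
continuing one RK4 step at a time; state shown every 20 steps (Δt=0.2):
t=0.200: state=(2.255, 1.495)
t=0.400: state=(2.261, 1.553)
t=0.600: state=(2.248, 1.614)
t=0.800: state=(2.215, 1.674)
t=1.000: state=(2.165, 1.729)
t=1.200: state=(2.100, 1.777)
t=1.400: state=(2.024, 1.815)
t=1.600: state=(1.942, 1.841)
t=1.800: state=(1.859, 1.853)
t=2.000: state=(1.777, 1.852)
t=2.200: state=(1.701, 1.838)
t=2.400: state=(1.633, 1.813)
t=2.600: state=(1.574, 1.778)
t=2.800: state=(1.526, 1.735)
t=3.000: state=(1.490, 1.687)
t=3.200: state=(1.464, 1.636)
t=3.400: state=(1.450, 1.583)
t=3.600: state=(1.447, 1.531)
t=3.800: state=(1.455, 1.481)
t=4.000: state=(1.473, 1.435)
t=4.200: state=(1.501, 1.393)
t=4.400: state=(1.538, 1.355)
t=4.600: state=(1.584, 1.324)
t=4.800: state=(1.638, 1.299)
t=4.940: state=(1.680, 1.286)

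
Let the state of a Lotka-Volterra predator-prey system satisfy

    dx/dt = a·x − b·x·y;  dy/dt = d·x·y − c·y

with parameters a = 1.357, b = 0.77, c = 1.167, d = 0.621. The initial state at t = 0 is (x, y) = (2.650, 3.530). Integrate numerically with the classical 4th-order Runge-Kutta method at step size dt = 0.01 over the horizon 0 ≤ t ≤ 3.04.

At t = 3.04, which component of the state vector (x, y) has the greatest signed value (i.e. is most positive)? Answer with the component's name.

largest component: x

t=0.000: state=(2.650, 3.530)
step 1 (dt=0.01): k1=(-3.607, 1.690), k2=(-3.599, 1.654), k3=(-3.599, 1.654), k4=(-3.591, 1.618); state += dt/6·(k1+2k2+2k3+k4)
t=0.010: state=(2.614, 3.547)
t=0.020: state=(2.578, 3.562)
t=0.030: state=(2.543, 3.577)
continuing one RK4 step at a time; state shown every 10 steps (Δt=0.1):
t=0.100: state=(2.300, 3.663)
t=0.200: state=(1.981, 3.722)
t=0.300: state=(1.704, 3.713)
t=0.400: state=(1.470, 3.645)
t=0.500: state=(1.277, 3.531)
t=0.600: state=(1.120, 3.385)
t=0.700: state=(0.995, 3.216)
t=0.800: state=(0.896, 3.034)
t=0.900: state=(0.818, 2.847)
t=1.000: state=(0.758, 2.660)
t=1.100: state=(0.712, 2.478)
t=1.200: state=(0.679, 2.302)
t=1.300: state=(0.655, 2.135)
t=1.400: state=(0.641, 1.978)
t=1.500: state=(0.634, 1.831)
t=1.600: state=(0.634, 1.695)
t=1.700: state=(0.640, 1.569)
t=1.800: state=(0.653, 1.453)
t=1.900: state=(0.671, 1.347)
t=2.000: state=(0.696, 1.251)
t=2.100: state=(0.726, 1.163)
t=2.200: state=(0.763, 1.084)
t=2.300: state=(0.806, 1.013)
t=2.400: state=(0.856, 0.949)
t=2.500: state=(0.913, 0.892)
t=2.600: state=(0.979, 0.842)
t=2.700: state=(1.052, 0.798)
t=2.800: state=(1.135, 0.760)
t=2.900: state=(1.228, 0.728)
t=3.000: state=(1.331, 0.701)
t=3.040: state=(1.375, 0.692)
compare at T: x=1.375, y=0.692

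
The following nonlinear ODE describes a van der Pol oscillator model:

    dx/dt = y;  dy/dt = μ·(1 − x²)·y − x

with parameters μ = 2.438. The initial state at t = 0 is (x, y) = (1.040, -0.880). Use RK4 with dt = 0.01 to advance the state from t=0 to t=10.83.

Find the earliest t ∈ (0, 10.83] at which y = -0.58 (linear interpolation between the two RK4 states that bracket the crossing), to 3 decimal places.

t=0.000: state=(1.040, -0.880)
step 1 (dt=0.01): k1=(-0.880, -0.865), k2=(-0.884, -0.879), k3=(-0.884, -0.879), k4=(-0.889, -0.894); state += dt/6·(k1+2k2+2k3+k4)
t=0.010: state=(1.031, -0.889)
t=0.020: state=(1.022, -0.898)
t=0.030: state=(1.013, -0.907)
continuing one RK4 step at a time; state shown every 50 steps (Δt=0.5):
t=0.500: state=(0.401, -1.959)
t=1.000: state=(-1.310, -4.081)
t=1.310: state=(-1.995, -0.585)
next step: t=1.320: state=(-2.000, -0.525) — y has crossed -0.58
linear interpolation between t=1.310 (-0.58538) and t=1.320 (-0.52497) → t≈1.311

t = 1.311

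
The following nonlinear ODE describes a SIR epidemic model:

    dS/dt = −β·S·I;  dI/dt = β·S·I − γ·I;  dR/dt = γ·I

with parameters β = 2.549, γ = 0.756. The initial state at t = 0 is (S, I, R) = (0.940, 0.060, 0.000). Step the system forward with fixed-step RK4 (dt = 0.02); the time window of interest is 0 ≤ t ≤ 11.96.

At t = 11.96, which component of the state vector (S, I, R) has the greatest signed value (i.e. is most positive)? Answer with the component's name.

t=0.000: state=(0.940, 0.060, 0.000)
step 1 (dt=0.02): k1=(-0.144, 0.098, 0.045), k2=(-0.146, 0.100, 0.046), k3=(-0.146, 0.100, 0.046), k4=(-0.148, 0.101, 0.047); state += dt/6·(k1+2k2+2k3+k4)
t=0.020: state=(0.937, 0.062, 0.001)
t=0.040: state=(0.934, 0.064, 0.002)
t=0.060: state=(0.931, 0.066, 0.003)
continuing one RK4 step at a time; state shown every 25 steps (Δt=0.5):
t=0.500: state=(0.837, 0.128, 0.034)
t=1.000: state=(0.667, 0.231, 0.102)
t=1.500: state=(0.466, 0.326, 0.208)
t=2.000: state=(0.298, 0.361, 0.340)
t=2.500: state=(0.190, 0.336, 0.474)
t=3.000: state=(0.128, 0.281, 0.591)
t=3.500: state=(0.093, 0.221, 0.685)
t=4.000: state=(0.073, 0.168, 0.759)
t=4.500: state=(0.060, 0.126, 0.814)
t=5.000: state=(0.053, 0.092, 0.855)
t=5.500: state=(0.048, 0.067, 0.885)
t=6.000: state=(0.044, 0.049, 0.907)
t=6.500: state=(0.042, 0.035, 0.923)
t=7.000: state=(0.040, 0.026, 0.934)
t=7.500: state=(0.039, 0.018, 0.942)
t=8.000: state=(0.038, 0.013, 0.948)
t=8.500: state=(0.038, 0.010, 0.953)
t=9.000: state=(0.037, 0.007, 0.956)
t=9.500: state=(0.037, 0.005, 0.958)
t=10.000: state=(0.037, 0.004, 0.959)
t=10.500: state=(0.037, 0.003, 0.961)
t=11.000: state=(0.037, 0.002, 0.961)
t=11.500: state=(0.037, 0.001, 0.962)
t=11.960: state=(0.037, 0.001, 0.962)
compare at T: S=0.037, I=0.001, R=0.962

largest component: R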